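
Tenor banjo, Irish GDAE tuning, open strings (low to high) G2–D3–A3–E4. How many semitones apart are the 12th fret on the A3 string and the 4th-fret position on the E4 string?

A3 at fret 12 → A4 (MIDI 69); E4 at fret 4 → G♯4 (MIDI 68).
69 − 68 = 1, so the two pitches are 1 semitone apart, with A4 the higher.

1 semitone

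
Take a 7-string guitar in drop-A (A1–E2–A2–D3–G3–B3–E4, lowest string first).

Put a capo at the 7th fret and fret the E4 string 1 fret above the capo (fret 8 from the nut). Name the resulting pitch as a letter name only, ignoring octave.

The capo raises the open E4 by 7 semitones to B4; fretting 1 more gives E4 + 7 + 1 = E4 + 8 semitones, landing on C.

C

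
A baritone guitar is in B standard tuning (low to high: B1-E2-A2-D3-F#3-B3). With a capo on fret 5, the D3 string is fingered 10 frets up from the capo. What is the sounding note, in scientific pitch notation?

F4

The capo raises the open D3 by 5 semitones to G3; fretting 10 more gives D3 + 5 + 10 = D3 + 15 semitones = F4.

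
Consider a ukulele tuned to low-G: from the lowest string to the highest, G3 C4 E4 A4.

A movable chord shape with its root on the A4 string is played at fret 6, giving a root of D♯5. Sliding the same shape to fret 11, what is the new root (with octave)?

Moving from fret 6 to fret 11 shifts the root by 5 semitones.
D♯5 up 5 semitones is G♯5.

G♯5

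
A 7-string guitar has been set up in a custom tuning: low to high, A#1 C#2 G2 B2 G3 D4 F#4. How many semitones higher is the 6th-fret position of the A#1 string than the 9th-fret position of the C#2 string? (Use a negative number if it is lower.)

-6 semitones

A#1 at fret 6 → E2 (MIDI 40); C#2 at fret 9 → A#2 (MIDI 46).
40 − 46 = -6, so the two pitches are 6 semitones apart.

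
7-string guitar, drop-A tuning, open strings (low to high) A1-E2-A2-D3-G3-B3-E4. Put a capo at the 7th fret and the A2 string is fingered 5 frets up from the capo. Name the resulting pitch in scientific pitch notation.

A3

The capo raises the open A2 by 7 semitones to E3; fretting 5 more gives A2 + 7 + 5 = A2 + 12 semitones = A3.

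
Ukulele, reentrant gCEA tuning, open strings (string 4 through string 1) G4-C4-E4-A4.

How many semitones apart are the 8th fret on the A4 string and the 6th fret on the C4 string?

A4 at fret 8 → F5 (MIDI 77); C4 at fret 6 → F#4 (MIDI 66).
77 − 66 = 11, so the two pitches are 11 semitones apart, with F5 the higher.

11 semitones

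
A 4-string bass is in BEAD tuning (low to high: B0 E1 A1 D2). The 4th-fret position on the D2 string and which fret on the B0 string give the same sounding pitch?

D2 at fret 4 is D2 + 4 semitones = F#2.
The open B0 string is 15 semitones below the open D2, so the same pitch on the B0 string lies at fret 4 + 15 = 19.

19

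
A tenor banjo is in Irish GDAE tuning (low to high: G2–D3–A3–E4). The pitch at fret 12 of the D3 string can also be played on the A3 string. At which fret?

5

D3 at fret 12 is D3 + 12 semitones = D4.
The open A3 string is 7 semitones above the open D3, so the same pitch on the A3 string lies at fret 12 − 7 = 5.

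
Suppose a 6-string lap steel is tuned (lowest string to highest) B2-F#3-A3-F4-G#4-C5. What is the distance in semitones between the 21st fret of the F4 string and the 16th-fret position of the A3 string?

13 semitones

F4 at fret 21 → D6 (MIDI 86); A3 at fret 16 → C#5 (MIDI 73).
86 − 73 = 13, so the two pitches are 13 semitones apart, with D6 the higher.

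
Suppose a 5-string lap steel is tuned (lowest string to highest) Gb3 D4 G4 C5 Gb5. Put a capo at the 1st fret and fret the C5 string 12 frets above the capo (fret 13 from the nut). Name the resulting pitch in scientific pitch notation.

Db6

The capo raises the open C5 by 1 semitone to Db5; fretting 12 more gives C5 + 1 + 12 = C5 + 13 semitones = Db6.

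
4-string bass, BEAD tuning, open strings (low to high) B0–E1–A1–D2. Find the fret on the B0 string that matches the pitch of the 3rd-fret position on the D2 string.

D2 at fret 3 is D2 + 3 semitones = F2.
The open B0 string is 15 semitones below the open D2, so the same pitch on the B0 string lies at fret 3 + 15 = 18.

18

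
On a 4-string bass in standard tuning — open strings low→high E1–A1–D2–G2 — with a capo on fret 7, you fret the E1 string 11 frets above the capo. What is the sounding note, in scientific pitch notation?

The capo raises the open E1 by 7 semitones to B1; fretting 11 more gives E1 + 7 + 11 = E1 + 18 semitones = A♯2.

A♯2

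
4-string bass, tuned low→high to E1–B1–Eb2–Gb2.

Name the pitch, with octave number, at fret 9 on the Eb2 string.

C3

Each fret is one semitone, so Eb2 + 9 = C3.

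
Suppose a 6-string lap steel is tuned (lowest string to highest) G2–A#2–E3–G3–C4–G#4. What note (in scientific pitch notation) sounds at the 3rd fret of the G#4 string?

The open G#4 string plus 3 semitones: G#–A–A#–B.
No B→C boundary is crossed, so the octave stays at 4.

B4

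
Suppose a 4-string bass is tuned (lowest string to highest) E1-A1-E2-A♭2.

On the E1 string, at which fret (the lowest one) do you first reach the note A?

5

From E1, count semitones up the chromatic scale until reaching A: E–F–Gb–G–Ab–A — 5 steps.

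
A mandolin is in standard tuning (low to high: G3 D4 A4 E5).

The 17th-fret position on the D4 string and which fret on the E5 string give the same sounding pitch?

D4 at fret 17 is D4 + 17 semitones = G5.
The open E5 string is 14 semitones above the open D4, so the same pitch on the E5 string lies at fret 17 − 14 = 3.

3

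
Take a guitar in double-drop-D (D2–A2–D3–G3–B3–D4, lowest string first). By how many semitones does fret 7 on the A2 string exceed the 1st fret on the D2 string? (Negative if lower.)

A2 at fret 7 → E3 (MIDI 52); D2 at fret 1 → D#2 (MIDI 39).
52 − 39 = 13, so the two pitches are 13 semitones apart.

13 semitones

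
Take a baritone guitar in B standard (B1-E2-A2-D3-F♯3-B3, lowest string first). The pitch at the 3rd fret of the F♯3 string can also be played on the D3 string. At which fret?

7

F♯3 at fret 3 is F♯3 + 3 semitones = A3.
The open D3 string is 4 semitones below the open F♯3, so the same pitch on the D3 string lies at fret 3 + 4 = 7.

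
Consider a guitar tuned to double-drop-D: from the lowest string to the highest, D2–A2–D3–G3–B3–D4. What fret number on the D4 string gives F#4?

F#4 is 4 semitones above the open D4 (D–D#–E–F–F#), so it sits at fret 4.

4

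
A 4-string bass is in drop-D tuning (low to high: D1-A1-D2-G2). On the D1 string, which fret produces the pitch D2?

D2 is 12 semitones above the open D1 (D–D#–E–F–…–C–C#–D), so it sits at fret 12.

12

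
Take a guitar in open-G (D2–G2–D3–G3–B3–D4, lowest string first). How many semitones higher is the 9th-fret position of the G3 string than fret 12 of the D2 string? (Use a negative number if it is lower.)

G3 at fret 9 → E4 (MIDI 64); D2 at fret 12 → D3 (MIDI 50).
64 − 50 = 14, so the two pitches are 14 semitones apart.

14 semitones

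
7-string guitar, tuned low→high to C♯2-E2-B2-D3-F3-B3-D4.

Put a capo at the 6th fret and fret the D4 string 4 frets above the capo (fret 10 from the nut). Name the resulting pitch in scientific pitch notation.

The capo raises the open D4 by 6 semitones to G♯4; fretting 4 more gives D4 + 6 + 4 = D4 + 10 semitones = C5.

C5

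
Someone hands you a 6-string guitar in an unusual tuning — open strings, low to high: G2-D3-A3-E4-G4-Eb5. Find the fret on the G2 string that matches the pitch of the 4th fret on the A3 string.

18

A3 at fret 4 is A3 + 4 semitones = Db4.
The open G2 string is 14 semitones below the open A3, so the same pitch on the G2 string lies at fret 4 + 14 = 18.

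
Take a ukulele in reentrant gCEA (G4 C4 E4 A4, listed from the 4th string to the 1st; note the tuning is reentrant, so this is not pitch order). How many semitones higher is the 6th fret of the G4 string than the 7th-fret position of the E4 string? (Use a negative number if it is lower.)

2 semitones

G4 at fret 6 → C#5 (MIDI 73); E4 at fret 7 → B4 (MIDI 71).
73 − 71 = 2, so the two pitches are 2 semitones apart.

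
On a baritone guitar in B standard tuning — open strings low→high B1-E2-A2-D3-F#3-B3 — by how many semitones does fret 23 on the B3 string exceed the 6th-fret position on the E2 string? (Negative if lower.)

B3 at fret 23 → A#5 (MIDI 82); E2 at fret 6 → A#2 (MIDI 46).
82 − 46 = 36, so the two pitches are 36 semitones apart.

36 semitones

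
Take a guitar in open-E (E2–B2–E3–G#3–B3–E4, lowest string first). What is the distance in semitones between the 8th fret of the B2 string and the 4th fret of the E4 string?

B2 at fret 8 → G3 (MIDI 55); E4 at fret 4 → G#4 (MIDI 68).
55 − 68 = -13, so the two pitches are 13 semitones apart, with G#4 the higher.

13 semitones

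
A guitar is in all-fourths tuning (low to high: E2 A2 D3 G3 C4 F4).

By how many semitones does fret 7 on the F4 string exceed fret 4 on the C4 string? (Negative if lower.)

F4 at fret 7 → C5 (MIDI 72); C4 at fret 4 → E4 (MIDI 64).
72 − 64 = 8, so the two pitches are 8 semitones apart.

8 semitones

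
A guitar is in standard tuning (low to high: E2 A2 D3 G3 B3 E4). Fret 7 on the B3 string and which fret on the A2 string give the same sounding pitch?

21

B3 at fret 7 is B3 + 7 semitones = F♯4.
The open A2 string is 14 semitones below the open B3, so the same pitch on the A2 string lies at fret 7 + 14 = 21.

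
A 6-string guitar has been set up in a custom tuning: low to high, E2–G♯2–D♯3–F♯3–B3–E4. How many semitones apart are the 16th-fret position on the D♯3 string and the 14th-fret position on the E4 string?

11 semitones

D♯3 at fret 16 → G4 (MIDI 67); E4 at fret 14 → F♯5 (MIDI 78).
67 − 78 = -11, so the two pitches are 11 semitones apart, with F♯5 the higher.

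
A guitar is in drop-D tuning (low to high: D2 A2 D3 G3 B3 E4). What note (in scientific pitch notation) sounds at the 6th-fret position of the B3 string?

F4

B3 is MIDI 59. Adding 6 gives 65, which is F4.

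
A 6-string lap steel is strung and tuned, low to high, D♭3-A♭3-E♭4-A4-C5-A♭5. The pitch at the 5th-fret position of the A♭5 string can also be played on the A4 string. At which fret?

16

Fret 5 on A♭5 is MIDI 80 + 5 = 85 (D♭6). On the A4 string (open MIDI 69), that pitch is 85 − 69 = fret 16.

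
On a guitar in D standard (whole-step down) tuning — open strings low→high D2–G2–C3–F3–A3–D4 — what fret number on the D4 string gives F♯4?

4

F♯4 is 4 semitones above the open D4 (D–D#–E–F–F#), so it sits at fret 4.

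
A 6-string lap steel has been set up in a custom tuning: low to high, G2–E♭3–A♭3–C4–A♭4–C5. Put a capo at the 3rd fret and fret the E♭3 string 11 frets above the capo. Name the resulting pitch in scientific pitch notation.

F4

The capo raises the open E♭3 by 3 semitones to G♭3; fretting 11 more gives E♭3 + 3 + 11 = E♭3 + 14 semitones = F4.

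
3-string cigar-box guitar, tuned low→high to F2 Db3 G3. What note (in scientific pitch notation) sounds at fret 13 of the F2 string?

Gb3

F2 is MIDI 41. Adding 13 gives 54, which is Gb3.
(Equivalently spelled F#3.)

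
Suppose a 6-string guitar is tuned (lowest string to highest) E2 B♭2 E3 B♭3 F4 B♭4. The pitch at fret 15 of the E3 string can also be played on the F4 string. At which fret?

Fret 15 on E3 is MIDI 52 + 15 = 67 (G4). On the F4 string (open MIDI 65), that pitch is 67 − 65 = fret 2.

2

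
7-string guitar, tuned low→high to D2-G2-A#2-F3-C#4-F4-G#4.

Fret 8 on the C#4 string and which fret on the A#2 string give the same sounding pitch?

C#4 at fret 8 is C#4 + 8 semitones = A4.
The open A#2 string is 15 semitones below the open C#4, so the same pitch on the A#2 string lies at fret 8 + 15 = 23.

23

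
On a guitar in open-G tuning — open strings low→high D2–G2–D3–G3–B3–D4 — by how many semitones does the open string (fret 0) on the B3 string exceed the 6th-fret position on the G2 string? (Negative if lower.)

B3 at fret 0 → B3 (MIDI 59); G2 at fret 6 → C♯3 (MIDI 49).
59 − 49 = 10, so the two pitches are 10 semitones apart.

10 semitones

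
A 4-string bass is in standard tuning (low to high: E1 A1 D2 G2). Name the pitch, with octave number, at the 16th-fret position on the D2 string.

The open D2 string plus 16 semitones: D–D#–E–F–…–E–F–F#.
The walk passes from B into C once, so the octave number goes from 2 to 3.
(Equivalently spelled Gb3.)

F#3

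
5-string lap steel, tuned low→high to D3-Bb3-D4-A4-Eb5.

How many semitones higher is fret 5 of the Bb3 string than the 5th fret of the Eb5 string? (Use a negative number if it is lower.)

-17 semitones

Bb3 at fret 5 → Eb4 (MIDI 63); Eb5 at fret 5 → Ab5 (MIDI 80).
63 − 80 = -17, so the two pitches are 17 semitones apart.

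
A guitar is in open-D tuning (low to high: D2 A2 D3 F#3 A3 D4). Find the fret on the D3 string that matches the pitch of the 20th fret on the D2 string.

Fret 20 on D2 is MIDI 38 + 20 = 58 (A#3). On the D3 string (open MIDI 50), that pitch is 58 − 50 = fret 8.

8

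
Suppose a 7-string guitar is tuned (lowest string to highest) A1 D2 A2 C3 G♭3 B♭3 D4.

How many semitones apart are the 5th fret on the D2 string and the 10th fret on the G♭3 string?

D2 at fret 5 → G2 (MIDI 43); G♭3 at fret 10 → E4 (MIDI 64).
43 − 64 = -21, so the two pitches are 21 semitones apart, with E4 the higher.

21 semitones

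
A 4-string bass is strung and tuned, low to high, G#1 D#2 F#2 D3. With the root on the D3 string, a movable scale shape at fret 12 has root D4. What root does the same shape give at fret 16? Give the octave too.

F#4

Moving from fret 12 to fret 16 shifts the root by 4 semitones.
D4 up 4 semitones is F#4.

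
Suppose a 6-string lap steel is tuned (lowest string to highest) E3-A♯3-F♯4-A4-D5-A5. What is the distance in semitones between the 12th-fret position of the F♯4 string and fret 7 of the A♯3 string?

13 semitones

F♯4 at fret 12 → F♯5 (MIDI 78); A♯3 at fret 7 → F4 (MIDI 65).
78 − 65 = 13, so the two pitches are 13 semitones apart, with F♯5 the higher.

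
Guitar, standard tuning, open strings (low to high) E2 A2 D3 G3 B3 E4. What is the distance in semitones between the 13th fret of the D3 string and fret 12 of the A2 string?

D3 at fret 13 → D#4 (MIDI 63); A2 at fret 12 → A3 (MIDI 57).
63 − 57 = 6, so the two pitches are 6 semitones apart, with D#4 the higher.

6 semitones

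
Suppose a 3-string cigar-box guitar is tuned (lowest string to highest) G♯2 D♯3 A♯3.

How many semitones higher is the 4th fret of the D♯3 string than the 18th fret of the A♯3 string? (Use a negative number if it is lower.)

D♯3 at fret 4 → G3 (MIDI 55); A♯3 at fret 18 → E5 (MIDI 76).
55 − 76 = -21, so the two pitches are 21 semitones apart.

-21 semitones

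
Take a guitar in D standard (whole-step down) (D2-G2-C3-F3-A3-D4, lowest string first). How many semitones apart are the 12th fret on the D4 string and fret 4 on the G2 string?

D4 at fret 12 → D5 (MIDI 74); G2 at fret 4 → B2 (MIDI 47).
74 − 47 = 27, so the two pitches are 27 semitones apart, with D5 the higher.

27 semitones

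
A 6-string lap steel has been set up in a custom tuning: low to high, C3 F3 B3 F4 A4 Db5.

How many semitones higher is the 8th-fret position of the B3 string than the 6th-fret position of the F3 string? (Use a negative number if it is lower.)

B3 at fret 8 → G4 (MIDI 67); F3 at fret 6 → B3 (MIDI 59).
67 − 59 = 8, so the two pitches are 8 semitones apart.

8 semitones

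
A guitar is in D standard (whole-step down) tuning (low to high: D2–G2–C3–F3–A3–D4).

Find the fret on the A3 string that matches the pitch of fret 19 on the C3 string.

10

C3 at fret 19 is C3 + 19 semitones = G4.
The open A3 string is 9 semitones above the open C3, so the same pitch on the A3 string lies at fret 19 − 9 = 10.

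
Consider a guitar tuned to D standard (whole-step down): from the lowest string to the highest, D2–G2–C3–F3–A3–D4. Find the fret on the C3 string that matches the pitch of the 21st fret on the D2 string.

11

D2 at fret 21 is D2 + 21 semitones = B3.
The open C3 string is 10 semitones above the open D2, so the same pitch on the C3 string lies at fret 21 − 10 = 11.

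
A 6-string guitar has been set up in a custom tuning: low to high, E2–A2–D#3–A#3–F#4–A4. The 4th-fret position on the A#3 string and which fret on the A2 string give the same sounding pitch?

A#3 at fret 4 is A#3 + 4 semitones = D4.
The open A2 string is 13 semitones below the open A#3, so the same pitch on the A2 string lies at fret 4 + 13 = 17.

17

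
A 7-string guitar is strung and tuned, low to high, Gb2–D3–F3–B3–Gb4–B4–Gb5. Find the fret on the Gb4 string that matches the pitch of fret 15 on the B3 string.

B3 at fret 15 is B3 + 15 semitones = D5.
The open Gb4 string is 7 semitones above the open B3, so the same pitch on the Gb4 string lies at fret 15 − 7 = 8.

8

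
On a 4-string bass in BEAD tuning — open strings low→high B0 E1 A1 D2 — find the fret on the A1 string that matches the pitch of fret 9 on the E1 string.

4

Fret 9 on E1 is MIDI 28 + 9 = 37 (C♯2). On the A1 string (open MIDI 33), that pitch is 37 − 33 = fret 4.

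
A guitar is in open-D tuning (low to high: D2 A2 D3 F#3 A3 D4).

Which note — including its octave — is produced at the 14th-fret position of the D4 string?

E5

D4 is MIDI 62. Adding 14 gives 76, which is E5.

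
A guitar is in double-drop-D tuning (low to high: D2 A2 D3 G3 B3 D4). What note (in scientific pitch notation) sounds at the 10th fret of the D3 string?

D3 is MIDI 50. Adding 10 gives 60, which is C4.

C4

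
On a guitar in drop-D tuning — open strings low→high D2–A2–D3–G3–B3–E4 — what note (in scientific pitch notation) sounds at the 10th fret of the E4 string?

D5

Each fret is one semitone, so E4 + 10 = D5.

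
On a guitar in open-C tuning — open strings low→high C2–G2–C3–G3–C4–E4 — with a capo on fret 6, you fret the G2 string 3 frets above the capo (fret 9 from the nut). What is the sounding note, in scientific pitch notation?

E3

The capo raises the open G2 by 6 semitones to C#3; fretting 3 more gives G2 + 6 + 3 = G2 + 9 semitones = E3.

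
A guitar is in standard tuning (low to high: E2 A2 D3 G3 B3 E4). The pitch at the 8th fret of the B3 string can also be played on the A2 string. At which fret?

22

B3 at fret 8 is B3 + 8 semitones = G4.
The open A2 string is 14 semitones below the open B3, so the same pitch on the A2 string lies at fret 8 + 14 = 22.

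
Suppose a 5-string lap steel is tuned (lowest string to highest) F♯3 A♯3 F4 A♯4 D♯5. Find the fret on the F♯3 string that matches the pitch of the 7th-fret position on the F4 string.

18

F4 at fret 7 is F4 + 7 semitones = C5.
The open F♯3 string is 11 semitones below the open F4, so the same pitch on the F♯3 string lies at fret 7 + 11 = 18.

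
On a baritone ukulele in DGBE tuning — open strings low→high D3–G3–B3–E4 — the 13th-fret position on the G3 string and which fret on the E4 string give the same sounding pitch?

Fret 13 on G3 is MIDI 55 + 13 = 68 (G♯4). On the E4 string (open MIDI 64), that pitch is 68 − 64 = fret 4.

4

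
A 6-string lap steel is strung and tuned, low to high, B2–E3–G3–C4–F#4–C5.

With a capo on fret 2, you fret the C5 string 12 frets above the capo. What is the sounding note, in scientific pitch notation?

The capo raises the open C5 by 2 semitones to D5; fretting 12 more gives C5 + 2 + 12 = C5 + 14 semitones = D6.

D6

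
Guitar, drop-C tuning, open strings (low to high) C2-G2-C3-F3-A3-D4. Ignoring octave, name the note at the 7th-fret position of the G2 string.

D

The open G2 string plus 7 semitones: G–G#–A–A#–B–C–C#–D.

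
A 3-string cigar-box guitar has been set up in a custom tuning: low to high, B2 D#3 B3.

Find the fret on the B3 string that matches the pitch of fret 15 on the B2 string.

B2 at fret 15 is B2 + 15 semitones = D4.
The open B3 string is 12 semitones above the open B2, so the same pitch on the B3 string lies at fret 15 − 12 = 3.

3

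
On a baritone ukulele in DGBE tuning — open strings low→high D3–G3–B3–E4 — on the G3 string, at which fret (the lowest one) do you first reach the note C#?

From G3, count semitones up the chromatic scale until reaching C#: G–G#–A–A#–B–C–C# — 6 steps.

6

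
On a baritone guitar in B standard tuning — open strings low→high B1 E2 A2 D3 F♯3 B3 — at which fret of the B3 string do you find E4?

5

E4 is 5 semitones above the open B3 (B–C–C#–D–D#–E), so it sits at fret 5.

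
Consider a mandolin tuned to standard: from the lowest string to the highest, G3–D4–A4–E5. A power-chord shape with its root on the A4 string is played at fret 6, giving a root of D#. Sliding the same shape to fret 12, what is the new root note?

Moving from fret 6 to fret 12 shifts the root by 6 semitones.
D# up 6 semitones is A.

A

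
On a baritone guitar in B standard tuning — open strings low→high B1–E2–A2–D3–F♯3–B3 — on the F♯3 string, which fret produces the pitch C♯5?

19

C♯5 is 19 semitones above the open F♯3 (F#–G–G#–A–…–B–C–C#), so it sits at fret 19.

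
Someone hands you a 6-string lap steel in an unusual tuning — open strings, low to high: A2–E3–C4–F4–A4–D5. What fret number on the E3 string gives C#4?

9

C#4 is 9 semitones above the open E3 (E–F–F#–G–G#–A–A#–B–C–C#), so it sits at fret 9.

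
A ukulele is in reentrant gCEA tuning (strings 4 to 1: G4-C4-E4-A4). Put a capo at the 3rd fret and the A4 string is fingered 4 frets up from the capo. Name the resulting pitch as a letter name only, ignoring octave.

E

The capo raises the open A4 by 3 semitones to C5; fretting 4 more gives A4 + 3 + 4 = A4 + 7 semitones, landing on E.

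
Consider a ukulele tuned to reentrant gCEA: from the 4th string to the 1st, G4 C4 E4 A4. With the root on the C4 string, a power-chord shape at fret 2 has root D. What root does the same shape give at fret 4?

Moving from fret 2 to fret 4 shifts the root by 2 semitones.
D up 2 semitones is E.

E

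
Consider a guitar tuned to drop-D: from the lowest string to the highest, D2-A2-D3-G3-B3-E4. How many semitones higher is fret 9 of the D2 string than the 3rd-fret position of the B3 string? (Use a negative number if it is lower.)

D2 at fret 9 → B2 (MIDI 47); B3 at fret 3 → D4 (MIDI 62).
47 − 62 = -15, so the two pitches are 15 semitones apart.

-15 semitones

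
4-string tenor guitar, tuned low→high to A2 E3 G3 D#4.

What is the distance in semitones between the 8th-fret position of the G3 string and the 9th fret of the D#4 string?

9 semitones

G3 at fret 8 → D#4 (MIDI 63); D#4 at fret 9 → C5 (MIDI 72).
63 − 72 = -9, so the two pitches are 9 semitones apart, with C5 the higher.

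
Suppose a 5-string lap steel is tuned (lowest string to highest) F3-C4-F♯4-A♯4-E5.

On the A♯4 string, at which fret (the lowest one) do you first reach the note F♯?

8

From A♯4, count semitones up the chromatic scale until reaching F♯: A#–B–C–C#–D–D#–E–F–F# — 8 steps.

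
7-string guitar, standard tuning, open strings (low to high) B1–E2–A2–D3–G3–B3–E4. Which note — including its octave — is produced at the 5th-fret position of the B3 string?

B3 is MIDI 59. Adding 5 gives 64, which is E4.

E4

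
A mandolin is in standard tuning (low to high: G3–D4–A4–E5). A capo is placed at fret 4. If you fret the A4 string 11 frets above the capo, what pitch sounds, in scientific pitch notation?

C6

The capo raises the open A4 by 4 semitones to C#5; fretting 11 more gives A4 + 4 + 11 = A4 + 15 semitones = C6.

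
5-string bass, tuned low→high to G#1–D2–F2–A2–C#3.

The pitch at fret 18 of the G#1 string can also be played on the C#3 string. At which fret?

G#1 at fret 18 is G#1 + 18 semitones = D3.
The open C#3 string is 17 semitones above the open G#1, so the same pitch on the C#3 string lies at fret 18 − 17 = 1.

1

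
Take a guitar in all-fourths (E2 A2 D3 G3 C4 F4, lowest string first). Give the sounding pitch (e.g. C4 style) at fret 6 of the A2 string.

D#3

A2 is MIDI 45. Adding 6 gives 51, which is D#3.
(Equivalently spelled Eb3.)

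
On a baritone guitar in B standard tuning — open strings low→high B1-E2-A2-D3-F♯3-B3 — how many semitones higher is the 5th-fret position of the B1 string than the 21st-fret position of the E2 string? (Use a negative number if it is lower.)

B1 at fret 5 → E2 (MIDI 40); E2 at fret 21 → C♯4 (MIDI 61).
40 − 61 = -21, so the two pitches are 21 semitones apart.

-21 semitones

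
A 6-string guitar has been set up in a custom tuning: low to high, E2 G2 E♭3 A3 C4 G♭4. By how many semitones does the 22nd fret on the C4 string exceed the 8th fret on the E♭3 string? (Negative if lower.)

C4 at fret 22 → B♭5 (MIDI 82); E♭3 at fret 8 → B3 (MIDI 59).
82 − 59 = 23, so the two pitches are 23 semitones apart.

23 semitones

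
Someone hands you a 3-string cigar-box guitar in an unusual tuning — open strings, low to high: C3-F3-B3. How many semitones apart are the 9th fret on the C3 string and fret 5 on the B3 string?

7 semitones

C3 at fret 9 → A3 (MIDI 57); B3 at fret 5 → E4 (MIDI 64).
57 − 64 = -7, so the two pitches are 7 semitones apart, with E4 the higher.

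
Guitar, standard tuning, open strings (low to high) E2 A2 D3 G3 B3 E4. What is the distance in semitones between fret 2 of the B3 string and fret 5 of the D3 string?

B3 at fret 2 → C♯4 (MIDI 61); D3 at fret 5 → G3 (MIDI 55).
61 − 55 = 6, so the two pitches are 6 semitones apart, with C♯4 the higher.

6 semitones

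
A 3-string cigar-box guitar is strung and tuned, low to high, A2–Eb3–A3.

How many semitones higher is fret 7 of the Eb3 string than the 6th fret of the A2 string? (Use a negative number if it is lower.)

7 semitones

Eb3 at fret 7 → Bb3 (MIDI 58); A2 at fret 6 → Eb3 (MIDI 51).
58 − 51 = 7, so the two pitches are 7 semitones apart.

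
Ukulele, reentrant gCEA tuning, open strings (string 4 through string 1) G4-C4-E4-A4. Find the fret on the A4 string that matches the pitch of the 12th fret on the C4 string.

3

C4 at fret 12 is C4 + 12 semitones = C5.
The open A4 string is 9 semitones above the open C4, so the same pitch on the A4 string lies at fret 12 − 9 = 3.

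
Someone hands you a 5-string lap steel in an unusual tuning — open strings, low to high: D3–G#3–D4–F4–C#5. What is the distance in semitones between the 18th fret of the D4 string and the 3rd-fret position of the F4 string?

12 semitones

D4 at fret 18 → G#5 (MIDI 80); F4 at fret 3 → G#4 (MIDI 68).
80 − 68 = 12, so the two pitches are 12 semitones apart, with G#5 the higher.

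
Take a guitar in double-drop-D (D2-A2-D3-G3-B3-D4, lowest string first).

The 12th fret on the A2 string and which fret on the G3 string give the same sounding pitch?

2

A2 at fret 12 is A2 + 12 semitones = A3.
The open G3 string is 10 semitones above the open A2, so the same pitch on the G3 string lies at fret 12 − 10 = 2.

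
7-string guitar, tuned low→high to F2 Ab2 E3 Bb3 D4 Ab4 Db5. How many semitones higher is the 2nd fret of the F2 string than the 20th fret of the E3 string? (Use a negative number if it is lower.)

F2 at fret 2 → G2 (MIDI 43); E3 at fret 20 → C5 (MIDI 72).
43 − 72 = -29, so the two pitches are 29 semitones apart.

-29 semitones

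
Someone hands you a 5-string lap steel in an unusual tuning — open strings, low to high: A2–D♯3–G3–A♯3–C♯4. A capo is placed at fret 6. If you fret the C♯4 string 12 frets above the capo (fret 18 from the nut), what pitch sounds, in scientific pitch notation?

The capo raises the open C♯4 by 6 semitones to G4; fretting 12 more gives C♯4 + 6 + 12 = C♯4 + 18 semitones = G5.

G5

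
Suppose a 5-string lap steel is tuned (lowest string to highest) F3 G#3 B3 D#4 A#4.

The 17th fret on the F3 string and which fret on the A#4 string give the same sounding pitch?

0

Fret 17 on F3 is MIDI 53 + 17 = 70 (A#4). On the A#4 string (open MIDI 70), that pitch is 70 − 70 = fret 0.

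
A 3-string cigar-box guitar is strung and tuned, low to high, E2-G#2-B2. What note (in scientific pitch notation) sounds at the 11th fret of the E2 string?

D#3

The open E2 string plus 11 semitones: E–F–F#–G–…–C#–D–D#.
The walk passes from B into C once, so the octave number goes from 2 to 3.
(Equivalently spelled Eb3.)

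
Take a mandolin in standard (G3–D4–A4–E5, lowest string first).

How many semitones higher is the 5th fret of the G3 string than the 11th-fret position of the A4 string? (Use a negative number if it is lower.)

G3 at fret 5 → C4 (MIDI 60); A4 at fret 11 → G#5 (MIDI 80).
60 − 80 = -20, so the two pitches are 20 semitones apart.

-20 semitones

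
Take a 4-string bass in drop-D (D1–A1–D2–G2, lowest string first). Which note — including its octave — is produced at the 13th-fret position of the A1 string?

A♯2

A1 is MIDI 33. Adding 13 gives 46, which is A♯2.
(Equivalently spelled B♭2.)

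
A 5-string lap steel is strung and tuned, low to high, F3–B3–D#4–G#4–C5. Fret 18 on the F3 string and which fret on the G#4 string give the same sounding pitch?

3

Fret 18 on F3 is MIDI 53 + 18 = 71 (B4). On the G#4 string (open MIDI 68), that pitch is 71 − 68 = fret 3.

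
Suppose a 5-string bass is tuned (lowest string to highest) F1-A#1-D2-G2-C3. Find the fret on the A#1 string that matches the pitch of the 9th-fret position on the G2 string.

Fret 9 on G2 is MIDI 43 + 9 = 52 (E3). On the A#1 string (open MIDI 34), that pitch is 52 − 34 = fret 18.

18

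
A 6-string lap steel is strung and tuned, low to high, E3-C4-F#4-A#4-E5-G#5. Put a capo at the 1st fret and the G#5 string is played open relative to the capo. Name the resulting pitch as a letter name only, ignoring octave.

The capo raises the open G#5 by 1 semitone to A5; fretting 0 more gives G#5 + 1 + 0 = G#5 + 1 semitone, landing on A.

A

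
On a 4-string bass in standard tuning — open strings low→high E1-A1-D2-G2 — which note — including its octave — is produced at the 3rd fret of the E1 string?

G1

The open E1 string plus 3 semitones: E–F–F#–G.
No B→C boundary is crossed, so the octave stays at 1.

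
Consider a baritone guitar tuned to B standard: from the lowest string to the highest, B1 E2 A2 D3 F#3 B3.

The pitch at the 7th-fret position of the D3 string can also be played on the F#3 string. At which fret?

Fret 7 on D3 is MIDI 50 + 7 = 57 (A3). On the F#3 string (open MIDI 54), that pitch is 57 − 54 = fret 3.

3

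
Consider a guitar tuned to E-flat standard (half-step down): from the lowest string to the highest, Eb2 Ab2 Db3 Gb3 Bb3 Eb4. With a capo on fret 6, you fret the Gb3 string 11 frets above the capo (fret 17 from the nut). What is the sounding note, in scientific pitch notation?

B4

The capo raises the open Gb3 by 6 semitones to C4; fretting 11 more gives Gb3 + 6 + 11 = Gb3 + 17 semitones = B4.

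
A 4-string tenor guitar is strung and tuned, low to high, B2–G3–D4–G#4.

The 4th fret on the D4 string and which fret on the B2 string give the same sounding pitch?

19

Fret 4 on D4 is MIDI 62 + 4 = 66 (F#4). On the B2 string (open MIDI 47), that pitch is 66 − 47 = fret 19.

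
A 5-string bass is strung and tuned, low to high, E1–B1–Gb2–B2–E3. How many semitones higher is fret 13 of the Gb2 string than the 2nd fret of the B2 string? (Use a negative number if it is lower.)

6 semitones

Gb2 at fret 13 → G3 (MIDI 55); B2 at fret 2 → Db3 (MIDI 49).
55 − 49 = 6, so the two pitches are 6 semitones apart.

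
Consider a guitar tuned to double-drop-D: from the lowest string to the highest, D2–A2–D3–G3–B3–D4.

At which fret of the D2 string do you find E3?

14

E3 is 14 semitones above the open D2 (D–D#–E–F–…–D–D#–E), so it sits at fret 14.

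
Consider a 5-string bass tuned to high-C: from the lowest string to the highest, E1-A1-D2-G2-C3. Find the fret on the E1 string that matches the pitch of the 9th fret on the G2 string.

24

Fret 9 on G2 is MIDI 43 + 9 = 52 (E3). On the E1 string (open MIDI 28), that pitch is 52 − 28 = fret 24.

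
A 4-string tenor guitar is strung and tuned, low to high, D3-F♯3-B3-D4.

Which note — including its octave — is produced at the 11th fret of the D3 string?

C♯4

The open D3 string plus 11 semitones: D–D#–E–F–…–B–C–C#.
The walk passes from B into C once, so the octave number goes from 3 to 4.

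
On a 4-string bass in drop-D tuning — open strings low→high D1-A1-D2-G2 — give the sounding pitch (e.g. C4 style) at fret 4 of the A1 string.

C#2

The open A1 string plus 4 semitones: A–A#–B–C–C#.
The walk passes from B into C once, so the octave number goes from 1 to 2.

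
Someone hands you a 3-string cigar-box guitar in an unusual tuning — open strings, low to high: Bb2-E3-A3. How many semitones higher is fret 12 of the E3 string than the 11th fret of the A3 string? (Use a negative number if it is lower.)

E3 at fret 12 → E4 (MIDI 64); A3 at fret 11 → Ab4 (MIDI 68).
64 − 68 = -4, so the two pitches are 4 semitones apart.

-4 semitones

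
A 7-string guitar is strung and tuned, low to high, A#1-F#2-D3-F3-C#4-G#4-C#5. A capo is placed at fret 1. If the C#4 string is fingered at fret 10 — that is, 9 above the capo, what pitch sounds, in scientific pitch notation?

The capo raises the open C#4 by 1 semitone to D4; fretting 9 more gives C#4 + 1 + 9 = C#4 + 10 semitones = B4.

B4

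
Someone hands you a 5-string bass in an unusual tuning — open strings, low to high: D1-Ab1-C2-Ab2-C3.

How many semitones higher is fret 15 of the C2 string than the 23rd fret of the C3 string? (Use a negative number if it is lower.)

-20 semitones

C2 at fret 15 → Eb3 (MIDI 51); C3 at fret 23 → B4 (MIDI 71).
51 − 71 = -20, so the two pitches are 20 semitones apart.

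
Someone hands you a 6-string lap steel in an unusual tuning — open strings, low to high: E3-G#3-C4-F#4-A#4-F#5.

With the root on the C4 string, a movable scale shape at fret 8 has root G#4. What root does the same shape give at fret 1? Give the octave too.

Moving from fret 8 to fret 1 shifts the root by -7 semitones.
G#4 down 7 semitones is C#4.

C#4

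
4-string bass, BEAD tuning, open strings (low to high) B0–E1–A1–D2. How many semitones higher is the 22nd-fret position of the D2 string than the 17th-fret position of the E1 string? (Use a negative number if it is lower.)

D2 at fret 22 → C4 (MIDI 60); E1 at fret 17 → A2 (MIDI 45).
60 − 45 = 15, so the two pitches are 15 semitones apart.

15 semitones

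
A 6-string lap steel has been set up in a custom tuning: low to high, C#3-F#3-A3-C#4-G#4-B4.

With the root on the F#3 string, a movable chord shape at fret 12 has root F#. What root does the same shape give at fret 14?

G#

Moving from fret 12 to fret 14 shifts the root by 2 semitones.
F# up 2 semitones is G#.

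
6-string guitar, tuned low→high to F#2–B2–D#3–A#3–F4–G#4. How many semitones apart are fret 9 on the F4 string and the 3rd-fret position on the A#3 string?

F4 at fret 9 → D5 (MIDI 74); A#3 at fret 3 → C#4 (MIDI 61).
74 − 61 = 13, so the two pitches are 13 semitones apart, with D5 the higher.

13 semitones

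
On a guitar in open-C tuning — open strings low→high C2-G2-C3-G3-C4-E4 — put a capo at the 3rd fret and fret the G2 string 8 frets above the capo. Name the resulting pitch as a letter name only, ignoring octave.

The capo raises the open G2 by 3 semitones to A#2; fretting 8 more gives G2 + 3 + 8 = G2 + 11 semitones, landing on F#.
(Also written Gb.)

F#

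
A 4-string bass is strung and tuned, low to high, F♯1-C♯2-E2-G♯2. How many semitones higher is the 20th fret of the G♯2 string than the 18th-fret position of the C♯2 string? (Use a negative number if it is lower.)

G♯2 at fret 20 → E4 (MIDI 64); C♯2 at fret 18 → G3 (MIDI 55).
64 − 55 = 9, so the two pitches are 9 semitones apart.

9 semitones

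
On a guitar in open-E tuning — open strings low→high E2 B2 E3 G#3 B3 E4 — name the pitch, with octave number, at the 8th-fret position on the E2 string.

C3

The open E2 string plus 8 semitones: E–F–F#–G–G#–A–A#–B–C.
The walk passes from B into C once, so the octave number goes from 2 to 3.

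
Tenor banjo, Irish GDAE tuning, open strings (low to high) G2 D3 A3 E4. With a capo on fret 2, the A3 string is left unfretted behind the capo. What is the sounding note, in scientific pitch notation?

B3

The capo raises the open A3 by 2 semitones to B3; fretting 0 more gives A3 + 2 + 0 = A3 + 2 semitones = B3.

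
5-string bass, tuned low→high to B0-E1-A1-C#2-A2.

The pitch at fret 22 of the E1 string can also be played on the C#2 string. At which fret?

Fret 22 on E1 is MIDI 28 + 22 = 50 (D3). On the C#2 string (open MIDI 37), that pitch is 50 − 37 = fret 13.

13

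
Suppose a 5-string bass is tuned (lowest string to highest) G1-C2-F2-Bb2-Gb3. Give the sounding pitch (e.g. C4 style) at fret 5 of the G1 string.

Each fret is one semitone, so G1 + 5 = C2.

C2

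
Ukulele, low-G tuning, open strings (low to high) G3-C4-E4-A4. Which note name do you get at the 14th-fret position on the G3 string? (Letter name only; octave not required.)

Each fret is one semitone, so G3 + 14 = A.

A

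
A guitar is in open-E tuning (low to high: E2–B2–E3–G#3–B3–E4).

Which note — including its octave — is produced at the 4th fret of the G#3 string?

The open G#3 string plus 4 semitones: G#–A–A#–B–C.
The walk passes from B into C once, so the octave number goes from 3 to 4.

C4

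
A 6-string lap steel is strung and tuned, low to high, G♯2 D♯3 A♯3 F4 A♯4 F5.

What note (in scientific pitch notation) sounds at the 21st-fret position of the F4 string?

D6

The open F4 string plus 21 semitones: F–F#–G–G#–…–C–C#–D.
The walk passes from B into C 2 times, so the octave number goes from 4 to 6.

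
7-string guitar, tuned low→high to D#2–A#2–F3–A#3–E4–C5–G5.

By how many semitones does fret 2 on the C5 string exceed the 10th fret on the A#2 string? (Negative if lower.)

C5 at fret 2 → D5 (MIDI 74); A#2 at fret 10 → G#3 (MIDI 56).
74 − 56 = 18, so the two pitches are 18 semitones apart.

18 semitones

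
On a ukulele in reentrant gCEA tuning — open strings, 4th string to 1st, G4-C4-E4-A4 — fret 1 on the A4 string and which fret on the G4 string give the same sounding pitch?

Fret 1 on A4 is MIDI 69 + 1 = 70 (A#4). On the G4 string (open MIDI 67), that pitch is 70 − 67 = fret 3.

3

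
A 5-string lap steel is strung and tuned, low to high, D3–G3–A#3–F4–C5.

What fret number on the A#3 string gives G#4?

10

G#4 is 10 semitones above the open A#3 (A#–B–C–C#–…–F#–G–G#), so it sits at fret 10.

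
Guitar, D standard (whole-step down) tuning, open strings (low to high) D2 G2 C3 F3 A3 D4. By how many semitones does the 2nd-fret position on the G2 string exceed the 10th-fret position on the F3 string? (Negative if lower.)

-18 semitones

G2 at fret 2 → A2 (MIDI 45); F3 at fret 10 → D♯4 (MIDI 63).
45 − 63 = -18, so the two pitches are 18 semitones apart.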